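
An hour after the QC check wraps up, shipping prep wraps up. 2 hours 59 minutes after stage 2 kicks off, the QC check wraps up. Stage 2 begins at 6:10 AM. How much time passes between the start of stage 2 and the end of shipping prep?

3 hours 59 minutes

The QC check ends at 6:10 AM + 179 min = 9:09 AM.
Shipping prep ends at 9:09 AM + 60 min = 10:09 AM.
From 6:10 AM to 10:09 AM is 3 hours 59 minutes.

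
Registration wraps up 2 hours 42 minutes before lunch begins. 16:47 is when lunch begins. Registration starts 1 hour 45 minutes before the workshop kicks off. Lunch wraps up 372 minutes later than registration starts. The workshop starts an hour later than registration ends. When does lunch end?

19:32

Registration ends at 16:47 − 162 min = 14:05.
The workshop starts at 14:05 + 60 min = 15:05.
Registration starts at 15:05 − 105 min = 13:20.
Lunch ends at 13:20 + 372 min = 19:32.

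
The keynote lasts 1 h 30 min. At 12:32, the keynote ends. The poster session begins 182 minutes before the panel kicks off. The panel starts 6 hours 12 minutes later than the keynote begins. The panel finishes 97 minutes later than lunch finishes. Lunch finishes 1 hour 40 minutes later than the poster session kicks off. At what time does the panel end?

The keynote starts at 12:32 − 90 min = 11:02.
The panel starts at 11:02 + 372 min = 17:14.
The poster session starts at 17:14 − 182 min = 14:12.
Lunch ends at 14:12 + 100 min = 15:52.
The panel ends at 15:52 + 97 min = 17:29.

17:29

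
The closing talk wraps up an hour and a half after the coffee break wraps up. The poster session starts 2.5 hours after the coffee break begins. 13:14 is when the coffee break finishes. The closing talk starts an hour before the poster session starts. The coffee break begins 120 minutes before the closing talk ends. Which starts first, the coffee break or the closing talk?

the coffee break

The closing talk ends at 13:14 + 90 min = 14:44.
The coffee break starts at 14:44 − 120 min = 12:44.
The poster session starts at 12:44 + 150 min = 15:14.
The closing talk starts at 15:14 − 60 min = 14:14.
The coffee break starts at 12:44 and the closing talk starts at 14:14, so the coffee break is first.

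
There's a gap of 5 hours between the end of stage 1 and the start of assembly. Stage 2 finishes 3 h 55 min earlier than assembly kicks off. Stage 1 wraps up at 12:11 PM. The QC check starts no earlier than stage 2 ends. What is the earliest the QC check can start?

Assembly starts at 12:11 PM + 300 min = 5:11 PM.
Stage 2 ends at 5:11 PM − 235 min = 1:16 PM.
The QC check is bounded by stage 2, so the earliest it can start is 1:16 PM.

1:16 PM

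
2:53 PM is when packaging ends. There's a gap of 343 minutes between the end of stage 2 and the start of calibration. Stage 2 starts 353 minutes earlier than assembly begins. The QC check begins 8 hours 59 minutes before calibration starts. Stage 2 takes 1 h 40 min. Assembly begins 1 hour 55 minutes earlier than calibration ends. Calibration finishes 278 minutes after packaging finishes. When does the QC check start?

Calibration ends at 2:53 PM + 278 min = 7:31 PM.
Assembly starts at 7:31 PM − 115 min = 5:36 PM.
Stage 2 starts at 5:36 PM − 353 min = 11:43 AM.
Stage 2 ends at 11:43 AM + 100 min = 1:23 PM.
Calibration starts at 1:23 PM + 343 min = 7:06 PM.
The QC check starts at 7:06 PM − 539 min = 10:07 AM.

10:07 AM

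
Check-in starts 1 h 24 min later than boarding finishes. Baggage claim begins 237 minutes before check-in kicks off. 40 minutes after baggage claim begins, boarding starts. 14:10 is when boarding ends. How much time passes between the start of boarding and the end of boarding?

1 hour 53 minutes

Check-in starts at 14:10 + 84 min = 15:34.
Baggage claim starts at 15:34 − 237 min = 11:37.
Boarding starts at 11:37 + 40 min = 12:17.
From 12:17 to 14:10 is 1 hour 53 minutes.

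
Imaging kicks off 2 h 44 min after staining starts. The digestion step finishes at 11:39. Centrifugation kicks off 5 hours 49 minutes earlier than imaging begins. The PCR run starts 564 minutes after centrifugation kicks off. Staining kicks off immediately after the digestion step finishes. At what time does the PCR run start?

17:58

Staining starts at 11:39.
Imaging starts at 11:39 + 164 min = 14:23.
Centrifugation starts at 14:23 − 349 min = 08:34.
The PCR run starts at 08:34 + 564 min = 17:58.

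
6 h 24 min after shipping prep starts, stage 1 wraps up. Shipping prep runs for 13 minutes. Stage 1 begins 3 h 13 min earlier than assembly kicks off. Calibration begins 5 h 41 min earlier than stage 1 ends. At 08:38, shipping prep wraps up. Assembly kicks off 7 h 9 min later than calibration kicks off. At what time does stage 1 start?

Shipping prep starts at 08:38 − 13 min = 08:25.
Stage 1 ends at 08:25 + 384 min = 14:49.
Calibration starts at 14:49 − 341 min = 09:08.
Assembly starts at 09:08 + 429 min = 16:17.
Stage 1 starts at 16:17 − 193 min = 13:04.

13:04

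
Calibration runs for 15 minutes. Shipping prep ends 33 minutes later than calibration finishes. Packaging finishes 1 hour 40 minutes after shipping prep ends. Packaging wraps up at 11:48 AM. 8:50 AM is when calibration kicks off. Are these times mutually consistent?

Calibration ends at 8:50 AM + 15 min = 9:05 AM.
Shipping prep ends at 9:05 AM + 33 min = 9:38 AM.
Packaging ends at 9:38 AM + 100 min = 11:18 AM.
But packaging is also said to end at 11:48 AM — a 30-minute conflict.

No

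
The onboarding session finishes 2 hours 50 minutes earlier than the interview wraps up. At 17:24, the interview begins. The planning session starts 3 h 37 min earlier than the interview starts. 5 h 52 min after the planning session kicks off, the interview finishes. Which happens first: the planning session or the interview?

The planning session starts at 17:24 − 217 min = 13:47.
The planning session starts at 13:47 and the interview starts at 17:24, so the planning session is first.

the planning session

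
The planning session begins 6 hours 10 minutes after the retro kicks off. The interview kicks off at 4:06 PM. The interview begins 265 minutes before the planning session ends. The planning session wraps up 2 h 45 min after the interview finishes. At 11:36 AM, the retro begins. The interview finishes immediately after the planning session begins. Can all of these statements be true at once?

Yes

The planning session starts at 11:36 AM + 370 min = 5:46 PM.
So the interview ends at 5:46 PM.
The planning session ends at 5:46 PM + 165 min = 8:31 PM.
The interview starts at 8:31 PM − 265 min = 4:06 PM.
That matches the stated 4:06 PM, so the schedule is consistent.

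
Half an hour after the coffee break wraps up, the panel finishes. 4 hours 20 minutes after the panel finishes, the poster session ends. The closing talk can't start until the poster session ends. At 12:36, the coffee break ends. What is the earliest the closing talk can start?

The panel ends at 12:36 + 30 min = 13:06.
The poster session ends at 13:06 + 260 min = 17:26.
The closing talk is bounded by the poster session, so the earliest it can start is 17:26.

17:26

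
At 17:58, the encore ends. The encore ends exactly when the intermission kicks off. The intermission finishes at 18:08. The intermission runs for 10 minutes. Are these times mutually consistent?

Yes

The intermission starts at 18:08 − 10 min = 17:58.
So the encore ends at 17:58.
That matches the stated 17:58, so the schedule is consistent.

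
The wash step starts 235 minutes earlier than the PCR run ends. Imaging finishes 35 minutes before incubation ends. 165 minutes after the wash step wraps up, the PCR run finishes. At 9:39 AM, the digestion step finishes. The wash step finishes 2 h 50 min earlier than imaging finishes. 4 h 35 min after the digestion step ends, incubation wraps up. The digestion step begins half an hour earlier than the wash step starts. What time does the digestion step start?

Incubation ends at 9:39 AM + 275 min = 2:14 PM.
Imaging ends at 2:14 PM − 35 min = 1:39 PM.
The wash step ends at 1:39 PM − 170 min = 10:49 AM.
The PCR run ends at 10:49 AM + 165 min = 1:34 PM.
The wash step starts at 1:34 PM − 235 min = 9:39 AM.
The digestion step starts at 9:39 AM − 30 min = 9:09 AM.

9:09 AM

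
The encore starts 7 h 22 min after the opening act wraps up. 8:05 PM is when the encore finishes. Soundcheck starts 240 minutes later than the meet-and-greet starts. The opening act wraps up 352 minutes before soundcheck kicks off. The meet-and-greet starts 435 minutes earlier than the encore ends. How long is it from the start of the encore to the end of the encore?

The meet-and-greet starts at 8:05 PM − 435 min = 12:50 PM.
Soundcheck starts at 12:50 PM + 240 min = 4:50 PM.
The opening act ends at 4:50 PM − 352 min = 10:58 AM.
The encore starts at 10:58 AM + 442 min = 6:20 PM.
From 6:20 PM to 8:05 PM is 1 h 45 min.

1 h 45 min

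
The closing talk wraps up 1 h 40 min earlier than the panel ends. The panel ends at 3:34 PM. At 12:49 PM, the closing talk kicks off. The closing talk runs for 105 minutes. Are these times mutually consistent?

The closing talk ends at 3:34 PM − 100 min = 1:54 PM.
The closing talk starts at 1:54 PM − 105 min = 12:09 PM.
But the closing talk is also said to start at 12:49 PM — a 40-minute conflict.

No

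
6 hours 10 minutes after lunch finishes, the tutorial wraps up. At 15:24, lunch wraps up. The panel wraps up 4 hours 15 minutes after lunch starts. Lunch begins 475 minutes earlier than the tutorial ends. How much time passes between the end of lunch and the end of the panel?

The tutorial ends at 15:24 + 370 min = 21:34.
Lunch starts at 21:34 − 475 min = 13:39.
The panel ends at 13:39 + 255 min = 17:54.
From 15:24 to 17:54 is 150 minutes.

150 minutes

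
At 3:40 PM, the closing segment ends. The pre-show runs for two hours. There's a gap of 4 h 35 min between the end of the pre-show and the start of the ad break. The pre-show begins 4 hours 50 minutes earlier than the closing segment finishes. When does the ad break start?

5:25 PM

The pre-show starts at 3:40 PM − 290 min = 10:50 AM.
The pre-show ends at 10:50 AM + 120 min = 12:50 PM.
The ad break starts at 12:50 PM + 275 min = 5:25 PM.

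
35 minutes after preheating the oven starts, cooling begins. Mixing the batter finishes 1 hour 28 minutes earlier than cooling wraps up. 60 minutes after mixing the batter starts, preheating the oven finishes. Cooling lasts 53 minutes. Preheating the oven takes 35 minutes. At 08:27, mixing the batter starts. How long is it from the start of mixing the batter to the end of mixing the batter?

25 minutes

Preheating the oven ends at 08:27 + 60 min = 09:27.
Preheating the oven starts at 09:27 − 35 min = 08:52.
Cooling starts at 08:52 + 35 min = 09:27.
Cooling ends at 09:27 + 53 min = 10:20.
Mixing the batter ends at 10:20 − 88 min = 08:52.
From 08:27 to 08:52 is 25 minutes.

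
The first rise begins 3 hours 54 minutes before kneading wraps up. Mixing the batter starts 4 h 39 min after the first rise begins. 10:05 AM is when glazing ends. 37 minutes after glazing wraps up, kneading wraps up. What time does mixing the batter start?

11:27 AM

Kneading ends at 10:05 AM + 37 min = 10:42 AM.
The first rise starts at 10:42 AM − 234 min = 6:48 AM.
Mixing the batter starts at 6:48 AM + 279 min = 11:27 AM.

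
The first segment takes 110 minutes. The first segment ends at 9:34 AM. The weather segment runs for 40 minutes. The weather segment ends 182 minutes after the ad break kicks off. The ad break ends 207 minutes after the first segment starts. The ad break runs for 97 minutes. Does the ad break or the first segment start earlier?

The first segment starts at 9:34 AM − 110 min = 7:44 AM.
The ad break ends at 7:44 AM + 207 min = 11:11 AM.
The ad break starts at 11:11 AM − 97 min = 9:34 AM.
The ad break starts at 9:34 AM and the first segment starts at 7:44 AM, so the first segment is first.

the first segment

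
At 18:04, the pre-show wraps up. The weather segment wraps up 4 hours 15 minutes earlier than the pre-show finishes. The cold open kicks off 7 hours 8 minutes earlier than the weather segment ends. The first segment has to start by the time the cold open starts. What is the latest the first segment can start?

The weather segment ends at 18:04 − 255 min = 13:49.
The cold open starts at 13:49 − 428 min = 06:41.
The first segment is bounded by the cold open, so the latest it can start is 06:41.

06:41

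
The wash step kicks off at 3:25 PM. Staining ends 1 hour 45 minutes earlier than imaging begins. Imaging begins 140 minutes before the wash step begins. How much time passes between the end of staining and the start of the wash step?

245 minutes

Imaging starts at 3:25 PM − 140 min = 1:05 PM.
Staining ends at 1:05 PM − 105 min = 11:20 AM.
From 11:20 AM to 3:25 PM is 245 minutes.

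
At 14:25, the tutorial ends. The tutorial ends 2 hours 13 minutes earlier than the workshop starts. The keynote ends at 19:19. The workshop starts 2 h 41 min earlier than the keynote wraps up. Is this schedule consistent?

The workshop starts at 19:19 − 161 min = 16:38.
The tutorial ends at 16:38 − 133 min = 14:25.
That matches the stated 14:25, so the schedule is consistent.

Yes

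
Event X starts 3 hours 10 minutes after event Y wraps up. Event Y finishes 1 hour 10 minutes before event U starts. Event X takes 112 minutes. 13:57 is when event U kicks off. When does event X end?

Event Y ends at 13:57 − 70 min = 12:47.
Event X starts at 12:47 + 190 min = 15:57.
Event X ends at 15:57 + 112 min = 17:49.

17:49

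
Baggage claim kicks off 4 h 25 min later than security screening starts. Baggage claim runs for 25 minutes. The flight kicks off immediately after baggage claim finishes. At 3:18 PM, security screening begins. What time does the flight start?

8:08 PM

Baggage claim starts at 3:18 PM + 265 min = 7:43 PM.
Baggage claim ends at 7:43 PM + 25 min = 8:08 PM.
So the flight starts at 8:08 PM.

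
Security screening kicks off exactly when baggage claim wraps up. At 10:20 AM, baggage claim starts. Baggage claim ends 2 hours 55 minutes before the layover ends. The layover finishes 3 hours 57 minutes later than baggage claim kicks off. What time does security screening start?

The layover ends at 10:20 AM + 237 min = 2:17 PM.
Baggage claim ends at 2:17 PM − 175 min = 11:22 AM.
So security screening starts at 11:22 AM.

11:22 AM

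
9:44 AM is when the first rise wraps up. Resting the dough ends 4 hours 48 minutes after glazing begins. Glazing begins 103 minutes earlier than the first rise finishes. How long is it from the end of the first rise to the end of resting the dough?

Glazing starts at 9:44 AM − 103 min = 8:01 AM.
Resting the dough ends at 8:01 AM + 288 min = 12:49 PM.
From 9:44 AM to 12:49 PM is 3 h 5 min.

3 h 5 min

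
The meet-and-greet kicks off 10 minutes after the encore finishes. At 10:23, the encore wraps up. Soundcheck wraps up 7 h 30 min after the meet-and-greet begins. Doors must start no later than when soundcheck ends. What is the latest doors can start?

The meet-and-greet starts at 10:23 + 10 min = 10:33.
Soundcheck ends at 10:33 + 450 min = 18:03.
Doors is bounded by soundcheck, so the latest it can start is 18:03.

18:03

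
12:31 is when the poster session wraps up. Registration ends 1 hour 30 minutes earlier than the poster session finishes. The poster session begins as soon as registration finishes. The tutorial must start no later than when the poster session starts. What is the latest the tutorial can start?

11:01

Registration ends at 12:31 − 90 min = 11:01.
So the poster session starts at 11:01.
The tutorial is bounded by the poster session, so the latest it can start is 11:01.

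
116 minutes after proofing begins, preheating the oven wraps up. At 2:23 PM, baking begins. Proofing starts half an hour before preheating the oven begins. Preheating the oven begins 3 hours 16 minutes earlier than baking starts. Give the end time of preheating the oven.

Preheating the oven starts at 2:23 PM − 196 min = 11:07 AM.
Proofing starts at 11:07 AM − 30 min = 10:37 AM.
Preheating the oven ends at 10:37 AM + 116 min = 12:33 PM.

12:33 PM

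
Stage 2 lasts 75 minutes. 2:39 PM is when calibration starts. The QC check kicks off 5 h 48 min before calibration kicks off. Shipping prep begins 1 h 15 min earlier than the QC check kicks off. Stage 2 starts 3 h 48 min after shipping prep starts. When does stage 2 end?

12:39 PM

The QC check starts at 2:39 PM − 348 min = 8:51 AM.
Shipping prep starts at 8:51 AM − 75 min = 7:36 AM.
Stage 2 starts at 7:36 AM + 228 min = 11:24 AM.
Stage 2 ends at 11:24 AM + 75 min = 12:39 PM.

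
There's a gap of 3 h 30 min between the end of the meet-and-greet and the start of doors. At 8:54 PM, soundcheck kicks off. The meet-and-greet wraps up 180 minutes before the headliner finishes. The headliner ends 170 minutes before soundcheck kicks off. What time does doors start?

6:34 PM

The headliner ends at 8:54 PM − 170 min = 6:04 PM.
The meet-and-greet ends at 6:04 PM − 180 min = 3:04 PM.
Doors starts at 3:04 PM + 210 min = 6:34 PM.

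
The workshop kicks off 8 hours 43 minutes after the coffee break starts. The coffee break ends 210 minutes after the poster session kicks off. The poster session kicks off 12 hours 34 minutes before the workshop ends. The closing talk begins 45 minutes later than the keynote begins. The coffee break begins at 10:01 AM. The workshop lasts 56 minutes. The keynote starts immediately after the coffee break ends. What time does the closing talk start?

The workshop starts at 10:01 AM + 523 min = 6:44 PM.
The workshop ends at 6:44 PM + 56 min = 7:40 PM.
The poster session starts at 7:40 PM − 754 min = 7:06 AM.
The coffee break ends at 7:06 AM + 210 min = 10:36 AM.
So the keynote starts at 10:36 AM.
The closing talk starts at 10:36 AM + 45 min = 11:21 AM.

11:21 AM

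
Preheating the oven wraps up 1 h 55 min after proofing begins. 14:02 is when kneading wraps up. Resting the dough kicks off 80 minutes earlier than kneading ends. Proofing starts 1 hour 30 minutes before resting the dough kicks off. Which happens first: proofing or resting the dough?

proofing

Resting the dough starts at 14:02 − 80 min = 12:42.
Proofing starts at 12:42 − 90 min = 11:12.
Proofing starts at 11:12 and resting the dough starts at 12:42, so proofing is first.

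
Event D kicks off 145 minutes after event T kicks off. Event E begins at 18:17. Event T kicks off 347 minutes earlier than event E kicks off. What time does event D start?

Event T starts at 18:17 − 347 min = 12:30.
Event D starts at 12:30 + 145 min = 14:55.

14:55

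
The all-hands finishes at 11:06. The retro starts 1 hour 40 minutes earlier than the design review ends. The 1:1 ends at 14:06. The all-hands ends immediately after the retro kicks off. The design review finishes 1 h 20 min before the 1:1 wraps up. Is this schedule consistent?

Yes

The design review ends at 14:06 − 80 min = 12:46.
The retro starts at 12:46 − 100 min = 11:06.
So the all-hands ends at 11:06.
That matches the stated 11:06, so the schedule is consistent.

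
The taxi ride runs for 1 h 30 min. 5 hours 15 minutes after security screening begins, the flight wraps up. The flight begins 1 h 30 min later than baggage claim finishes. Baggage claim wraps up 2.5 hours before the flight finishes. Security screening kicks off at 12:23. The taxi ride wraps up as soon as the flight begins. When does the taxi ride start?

15:08

The flight ends at 12:23 + 315 min = 17:38.
Baggage claim ends at 17:38 − 150 min = 15:08.
The flight starts at 15:08 + 90 min = 16:38.
So the taxi ride ends at 16:38.
The taxi ride starts at 16:38 − 90 min = 15:08.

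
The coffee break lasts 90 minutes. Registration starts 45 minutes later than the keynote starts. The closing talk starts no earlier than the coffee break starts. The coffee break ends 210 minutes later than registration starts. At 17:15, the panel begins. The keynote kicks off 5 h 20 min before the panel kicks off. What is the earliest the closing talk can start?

The keynote starts at 17:15 − 320 min = 11:55.
Registration starts at 11:55 + 45 min = 12:40.
The coffee break ends at 12:40 + 210 min = 16:10.
The coffee break starts at 16:10 − 90 min = 14:40.
The closing talk is bounded by the coffee break, so the earliest it can start is 14:40.

14:40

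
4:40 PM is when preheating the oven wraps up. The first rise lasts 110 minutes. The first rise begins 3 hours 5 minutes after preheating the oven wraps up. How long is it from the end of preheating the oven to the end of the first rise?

The first rise starts at 4:40 PM + 185 min = 7:45 PM.
The first rise ends at 7:45 PM + 110 min = 9:35 PM.
From 4:40 PM to 9:35 PM is 295 minutes.

295 minutes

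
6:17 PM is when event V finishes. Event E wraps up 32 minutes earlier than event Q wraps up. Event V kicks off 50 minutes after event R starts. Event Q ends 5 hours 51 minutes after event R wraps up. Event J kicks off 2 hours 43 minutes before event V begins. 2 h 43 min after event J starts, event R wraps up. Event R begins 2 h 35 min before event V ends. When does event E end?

Event R starts at 6:17 PM − 155 min = 3:42 PM.
Event V starts at 3:42 PM + 50 min = 4:32 PM.
Event J starts at 4:32 PM − 163 min = 1:49 PM.
Event R ends at 1:49 PM + 163 min = 4:32 PM.
Event Q ends at 4:32 PM + 351 min = 10:23 PM.
Event E ends at 10:23 PM − 32 min = 9:51 PM.

9:51 PM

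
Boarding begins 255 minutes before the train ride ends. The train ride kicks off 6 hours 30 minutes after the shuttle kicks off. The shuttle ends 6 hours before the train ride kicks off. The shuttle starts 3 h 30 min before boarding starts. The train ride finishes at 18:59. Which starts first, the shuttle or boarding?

Boarding starts at 18:59 − 255 min = 14:44.
The shuttle starts at 14:44 − 210 min = 11:14.
The shuttle starts at 11:14 and boarding starts at 14:44, so the shuttle is first.

the shuttle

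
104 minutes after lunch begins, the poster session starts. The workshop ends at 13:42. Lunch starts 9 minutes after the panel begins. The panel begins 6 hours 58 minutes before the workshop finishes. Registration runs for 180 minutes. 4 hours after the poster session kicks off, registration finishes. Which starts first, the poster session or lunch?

The panel starts at 13:42 − 418 min = 06:44.
Lunch starts at 06:44 + 9 min = 06:53.
The poster session starts at 06:53 + 104 min = 08:37.
The poster session starts at 08:37 and lunch starts at 06:53, so lunch is first.

lunch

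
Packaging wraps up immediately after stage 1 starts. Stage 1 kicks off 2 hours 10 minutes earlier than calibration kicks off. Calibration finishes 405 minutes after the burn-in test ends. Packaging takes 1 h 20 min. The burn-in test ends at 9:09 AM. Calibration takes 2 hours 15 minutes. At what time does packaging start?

10:09 AM

Calibration ends at 9:09 AM + 405 min = 3:54 PM.
Calibration starts at 3:54 PM − 135 min = 1:39 PM.
Stage 1 starts at 1:39 PM − 130 min = 11:29 AM.
So packaging ends at 11:29 AM.
Packaging starts at 11:29 AM − 80 min = 10:09 AM.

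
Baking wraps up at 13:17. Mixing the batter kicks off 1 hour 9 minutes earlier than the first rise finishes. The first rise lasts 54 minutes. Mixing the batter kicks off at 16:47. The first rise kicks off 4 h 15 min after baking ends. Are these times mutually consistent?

The first rise starts at 13:17 + 255 min = 17:32.
The first rise ends at 17:32 + 54 min = 18:26.
Mixing the batter starts at 18:26 − 69 min = 17:17.
But mixing the batter is also said to start at 16:47 — a 30-minute conflict.

No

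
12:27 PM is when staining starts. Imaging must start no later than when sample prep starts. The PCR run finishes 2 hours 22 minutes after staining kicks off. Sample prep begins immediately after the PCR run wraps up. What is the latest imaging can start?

2:49 PM

The PCR run ends at 12:27 PM + 142 min = 2:49 PM.
So sample prep starts at 2:49 PM.
Imaging is bounded by sample prep, so the latest it can start is 2:49 PM.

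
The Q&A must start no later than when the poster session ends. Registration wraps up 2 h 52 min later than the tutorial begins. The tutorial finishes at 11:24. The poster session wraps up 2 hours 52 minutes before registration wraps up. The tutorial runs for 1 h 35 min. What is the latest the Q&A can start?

The tutorial starts at 11:24 − 95 min = 09:49.
Registration ends at 09:49 + 172 min = 12:41.
The poster session ends at 12:41 − 172 min = 09:49.
The Q&A is bounded by the poster session, so the latest it can start is 09:49.

09:49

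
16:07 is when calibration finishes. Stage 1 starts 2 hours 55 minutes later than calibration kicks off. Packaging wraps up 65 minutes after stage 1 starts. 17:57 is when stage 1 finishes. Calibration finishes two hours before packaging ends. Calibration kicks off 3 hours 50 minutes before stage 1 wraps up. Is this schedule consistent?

Calibration starts at 17:57 − 230 min = 14:07.
Stage 1 starts at 14:07 + 175 min = 17:02.
Packaging ends at 17:02 + 65 min = 18:07.
Calibration ends at 18:07 − 120 min = 16:07.
That matches the stated 16:07, so the schedule is consistent.

Yes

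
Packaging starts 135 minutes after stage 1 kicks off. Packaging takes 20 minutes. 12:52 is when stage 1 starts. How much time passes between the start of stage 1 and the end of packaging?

Packaging starts at 12:52 + 135 min = 15:07.
Packaging ends at 15:07 + 20 min = 15:27.
From 12:52 to 15:27 is 2 h 35 min.

2 h 35 min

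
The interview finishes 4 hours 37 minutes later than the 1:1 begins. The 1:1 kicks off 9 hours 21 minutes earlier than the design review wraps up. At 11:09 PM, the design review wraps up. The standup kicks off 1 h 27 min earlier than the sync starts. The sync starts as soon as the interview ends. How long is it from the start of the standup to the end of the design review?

The 1:1 starts at 11:09 PM − 561 min = 1:48 PM.
The interview ends at 1:48 PM + 277 min = 6:25 PM.
So the sync starts at 6:25 PM.
The standup starts at 6:25 PM − 87 min = 4:58 PM.
From 4:58 PM to 11:09 PM is 6 h 11 min.

6 h 11 min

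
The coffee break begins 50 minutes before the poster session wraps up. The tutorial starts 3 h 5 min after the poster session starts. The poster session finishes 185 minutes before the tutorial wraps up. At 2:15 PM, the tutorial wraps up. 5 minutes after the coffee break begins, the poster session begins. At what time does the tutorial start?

1:30 PM

The poster session ends at 2:15 PM − 185 min = 11:10 AM.
The coffee break starts at 11:10 AM − 50 min = 10:20 AM.
The poster session starts at 10:20 AM + 5 min = 10:25 AM.
The tutorial starts at 10:25 AM + 185 min = 1:30 PM.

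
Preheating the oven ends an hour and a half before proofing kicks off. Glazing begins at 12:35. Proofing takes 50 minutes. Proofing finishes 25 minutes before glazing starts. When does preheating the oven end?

09:50

Proofing ends at 12:35 − 25 min = 12:10.
Proofing starts at 12:10 − 50 min = 11:20.
Preheating the oven ends at 11:20 − 90 min = 09:50.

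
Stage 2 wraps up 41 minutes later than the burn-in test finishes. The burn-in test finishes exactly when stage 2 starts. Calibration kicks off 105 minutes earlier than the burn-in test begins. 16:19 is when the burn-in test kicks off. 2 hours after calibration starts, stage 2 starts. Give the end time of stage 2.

17:15

Calibration starts at 16:19 − 105 min = 14:34.
Stage 2 starts at 14:34 + 120 min = 16:34.
So the burn-in test ends at 16:34.
Stage 2 ends at 16:34 + 41 min = 17:15.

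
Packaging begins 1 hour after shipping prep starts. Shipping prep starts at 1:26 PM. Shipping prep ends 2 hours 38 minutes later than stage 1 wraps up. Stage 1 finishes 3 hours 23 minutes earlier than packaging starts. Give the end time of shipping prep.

Packaging starts at 1:26 PM + 60 min = 2:26 PM.
Stage 1 ends at 2:26 PM − 203 min = 11:03 AM.
Shipping prep ends at 11:03 AM + 158 min = 1:41 PM.

1:41 PM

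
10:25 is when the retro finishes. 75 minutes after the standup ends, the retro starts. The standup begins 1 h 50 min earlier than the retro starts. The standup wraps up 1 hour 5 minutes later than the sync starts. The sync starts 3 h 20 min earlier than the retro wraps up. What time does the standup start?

07:35

The sync starts at 10:25 − 200 min = 07:05.
The standup ends at 07:05 + 65 min = 08:10.
The retro starts at 08:10 + 75 min = 09:25.
The standup starts at 09:25 − 110 min = 07:35.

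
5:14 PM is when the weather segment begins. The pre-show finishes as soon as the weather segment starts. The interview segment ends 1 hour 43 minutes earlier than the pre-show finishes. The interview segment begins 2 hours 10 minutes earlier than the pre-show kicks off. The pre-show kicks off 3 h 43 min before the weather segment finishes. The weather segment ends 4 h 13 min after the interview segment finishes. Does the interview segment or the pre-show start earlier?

the interview segment

The pre-show ends at 5:14 PM.
The interview segment ends at 5:14 PM − 103 min = 3:31 PM.
The weather segment ends at 3:31 PM + 253 min = 7:44 PM.
The pre-show starts at 7:44 PM − 223 min = 4:01 PM.
The interview segment starts at 4:01 PM − 130 min = 1:51 PM.
The interview segment starts at 1:51 PM and the pre-show starts at 4:01 PM, so the interview segment is first.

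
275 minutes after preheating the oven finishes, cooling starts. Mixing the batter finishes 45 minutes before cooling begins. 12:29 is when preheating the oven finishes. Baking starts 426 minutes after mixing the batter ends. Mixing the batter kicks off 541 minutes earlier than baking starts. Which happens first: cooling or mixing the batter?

mixing the batter

Cooling starts at 12:29 + 275 min = 17:04.
Mixing the batter ends at 17:04 − 45 min = 16:19.
Baking starts at 16:19 + 426 min = 23:25.
Mixing the batter starts at 23:25 − 541 min = 14:24.
Cooling starts at 17:04 and mixing the batter starts at 14:24, so mixing the batter is first.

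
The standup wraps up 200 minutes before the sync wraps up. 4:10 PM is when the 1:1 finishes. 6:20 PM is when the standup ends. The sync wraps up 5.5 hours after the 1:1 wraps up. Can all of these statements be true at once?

The sync ends at 4:10 PM + 330 min = 9:40 PM.
The standup ends at 9:40 PM − 200 min = 6:20 PM.
That matches the stated 6:20 PM, so the schedule is consistent.

Yes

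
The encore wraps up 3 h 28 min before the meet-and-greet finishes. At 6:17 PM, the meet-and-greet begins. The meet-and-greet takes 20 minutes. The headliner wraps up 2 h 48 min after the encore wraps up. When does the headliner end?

The meet-and-greet ends at 6:17 PM + 20 min = 6:37 PM.
The encore ends at 6:37 PM − 208 min = 3:09 PM.
The headliner ends at 3:09 PM + 168 min = 5:57 PM.

5:57 PM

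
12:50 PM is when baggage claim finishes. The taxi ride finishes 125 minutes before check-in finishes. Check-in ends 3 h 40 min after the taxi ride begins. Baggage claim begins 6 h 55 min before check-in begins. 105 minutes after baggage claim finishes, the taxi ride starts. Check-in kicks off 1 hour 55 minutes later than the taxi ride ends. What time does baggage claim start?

11:10 AM

The taxi ride starts at 12:50 PM + 105 min = 2:35 PM.
Check-in ends at 2:35 PM + 220 min = 6:15 PM.
The taxi ride ends at 6:15 PM − 125 min = 4:10 PM.
Check-in starts at 4:10 PM + 115 min = 6:05 PM.
Baggage claim starts at 6:05 PM − 415 min = 11:10 AM.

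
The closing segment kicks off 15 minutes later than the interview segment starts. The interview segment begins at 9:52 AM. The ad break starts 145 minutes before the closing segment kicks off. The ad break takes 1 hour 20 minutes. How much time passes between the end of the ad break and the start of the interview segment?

The closing segment starts at 9:52 AM + 15 min = 10:07 AM.
The ad break starts at 10:07 AM − 145 min = 7:42 AM.
The ad break ends at 7:42 AM + 80 min = 9:02 AM.
From 9:02 AM to 9:52 AM is 50 minutes.

50 minutes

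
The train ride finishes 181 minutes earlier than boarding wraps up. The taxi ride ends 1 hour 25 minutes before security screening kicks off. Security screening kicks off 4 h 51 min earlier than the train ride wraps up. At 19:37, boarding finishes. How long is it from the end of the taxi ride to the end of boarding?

9 h 17 min

The train ride ends at 19:37 − 181 min = 16:36.
Security screening starts at 16:36 − 291 min = 11:45.
The taxi ride ends at 11:45 − 85 min = 10:20.
From 10:20 to 19:37 is 9 h 17 min.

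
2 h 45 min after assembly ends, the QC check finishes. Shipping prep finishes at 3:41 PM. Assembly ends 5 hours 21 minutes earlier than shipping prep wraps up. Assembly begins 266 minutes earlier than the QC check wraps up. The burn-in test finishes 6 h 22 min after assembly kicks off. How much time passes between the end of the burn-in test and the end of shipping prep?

Assembly ends at 3:41 PM − 321 min = 10:20 AM.
The QC check ends at 10:20 AM + 165 min = 1:05 PM.
Assembly starts at 1:05 PM − 266 min = 8:39 AM.
The burn-in test ends at 8:39 AM + 382 min = 3:01 PM.
From 3:01 PM to 3:41 PM is 40 minutes.

40 minutes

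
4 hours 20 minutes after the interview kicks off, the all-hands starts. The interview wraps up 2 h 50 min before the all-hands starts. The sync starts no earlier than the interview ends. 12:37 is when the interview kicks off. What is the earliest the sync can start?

14:07

The all-hands starts at 12:37 + 260 min = 16:57.
The interview ends at 16:57 − 170 min = 14:07.
The sync is bounded by the interview, so the earliest it can start is 14:07.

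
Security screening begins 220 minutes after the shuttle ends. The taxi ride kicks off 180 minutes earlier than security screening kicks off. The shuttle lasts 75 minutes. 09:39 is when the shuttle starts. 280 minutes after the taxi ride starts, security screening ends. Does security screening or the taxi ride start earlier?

the taxi ride

The shuttle ends at 09:39 + 75 min = 10:54.
Security screening starts at 10:54 + 220 min = 14:34.
The taxi ride starts at 14:34 − 180 min = 11:34.
Security screening starts at 14:34 and the taxi ride starts at 11:34, so the taxi ride is first.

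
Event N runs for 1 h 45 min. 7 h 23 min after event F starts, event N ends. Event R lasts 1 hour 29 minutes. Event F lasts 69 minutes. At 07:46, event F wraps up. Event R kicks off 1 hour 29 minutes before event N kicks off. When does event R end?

Event F starts at 07:46 − 69 min = 06:37.
Event N ends at 06:37 + 443 min = 14:00.
Event N starts at 14:00 − 105 min = 12:15.
Event R starts at 12:15 − 89 min = 10:46.
Event R ends at 10:46 + 89 min = 12:15.

12:15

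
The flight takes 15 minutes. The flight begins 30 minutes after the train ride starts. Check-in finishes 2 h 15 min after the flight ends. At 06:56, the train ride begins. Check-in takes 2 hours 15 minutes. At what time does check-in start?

The flight starts at 06:56 + 30 min = 07:26.
The flight ends at 07:26 + 15 min = 07:41.
Check-in ends at 07:41 + 135 min = 09:56.
Check-in starts at 09:56 − 135 min = 07:41.

07:41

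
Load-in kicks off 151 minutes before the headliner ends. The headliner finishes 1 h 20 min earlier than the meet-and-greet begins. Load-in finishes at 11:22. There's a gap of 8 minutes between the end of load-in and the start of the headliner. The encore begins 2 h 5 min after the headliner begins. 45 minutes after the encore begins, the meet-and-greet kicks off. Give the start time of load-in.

The headliner starts at 11:22 + 8 min = 11:30.
The encore starts at 11:30 + 125 min = 13:35.
The meet-and-greet starts at 13:35 + 45 min = 14:20.
The headliner ends at 14:20 − 80 min = 13:00.
Load-in starts at 13:00 − 151 min = 10:29.

10:29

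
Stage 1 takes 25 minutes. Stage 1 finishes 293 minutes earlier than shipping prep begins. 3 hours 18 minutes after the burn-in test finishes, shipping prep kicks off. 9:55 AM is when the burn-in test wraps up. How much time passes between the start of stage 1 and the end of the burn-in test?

Shipping prep starts at 9:55 AM + 198 min = 1:13 PM.
Stage 1 ends at 1:13 PM − 293 min = 8:20 AM.
Stage 1 starts at 8:20 AM − 25 min = 7:55 AM.
From 7:55 AM to 9:55 AM is 120 minutes.

120 minutes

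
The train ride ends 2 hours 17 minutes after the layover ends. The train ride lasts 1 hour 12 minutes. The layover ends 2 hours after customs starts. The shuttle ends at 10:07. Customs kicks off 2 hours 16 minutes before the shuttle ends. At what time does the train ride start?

Customs starts at 10:07 − 136 min = 07:51.
The layover ends at 07:51 + 120 min = 09:51.
The train ride ends at 09:51 + 137 min = 12:08.
The train ride starts at 12:08 − 72 min = 10:56.

10:56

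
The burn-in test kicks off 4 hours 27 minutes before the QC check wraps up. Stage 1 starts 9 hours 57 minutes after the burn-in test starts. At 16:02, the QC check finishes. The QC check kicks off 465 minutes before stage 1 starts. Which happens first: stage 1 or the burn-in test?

the burn-in test

The burn-in test starts at 16:02 − 267 min = 11:35.
Stage 1 starts at 11:35 + 597 min = 21:32.
Stage 1 starts at 21:32 and the burn-in test starts at 11:35, so the burn-in test is first.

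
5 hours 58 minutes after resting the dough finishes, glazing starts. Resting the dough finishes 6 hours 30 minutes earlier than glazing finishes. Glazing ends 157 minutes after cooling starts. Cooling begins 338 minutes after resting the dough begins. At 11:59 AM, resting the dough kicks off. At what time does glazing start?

Cooling starts at 11:59 AM + 338 min = 5:37 PM.
Glazing ends at 5:37 PM + 157 min = 8:14 PM.
Resting the dough ends at 8:14 PM − 390 min = 1:44 PM.
Glazing starts at 1:44 PM + 358 min = 7:42 PM.

7:42 PM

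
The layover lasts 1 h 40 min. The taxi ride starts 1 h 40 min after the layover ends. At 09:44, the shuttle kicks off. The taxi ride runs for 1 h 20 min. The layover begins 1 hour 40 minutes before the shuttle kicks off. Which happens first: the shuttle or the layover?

The layover starts at 09:44 − 100 min = 08:04.
The shuttle starts at 09:44 and the layover starts at 08:04, so the layover is first.

the layover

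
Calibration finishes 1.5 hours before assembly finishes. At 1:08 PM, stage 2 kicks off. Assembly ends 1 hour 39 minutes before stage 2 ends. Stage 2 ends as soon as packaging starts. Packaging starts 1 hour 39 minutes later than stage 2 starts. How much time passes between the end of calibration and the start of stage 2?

1 h 30 min

Packaging starts at 1:08 PM + 99 min = 2:47 PM.
So stage 2 ends at 2:47 PM.
Assembly ends at 2:47 PM − 99 min = 1:08 PM.
Calibration ends at 1:08 PM − 90 min = 11:38 AM.
From 11:38 AM to 1:08 PM is 1 h 30 min.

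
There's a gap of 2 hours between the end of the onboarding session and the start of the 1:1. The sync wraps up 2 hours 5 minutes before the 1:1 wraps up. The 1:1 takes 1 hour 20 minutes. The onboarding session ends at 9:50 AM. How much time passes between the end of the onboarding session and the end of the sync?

The 1:1 starts at 9:50 AM + 120 min = 11:50 AM.
The 1:1 ends at 11:50 AM + 80 min = 1:10 PM.
The sync ends at 1:10 PM − 125 min = 11:05 AM.
From 9:50 AM to 11:05 AM is 1 h 15 min.

1 h 15 min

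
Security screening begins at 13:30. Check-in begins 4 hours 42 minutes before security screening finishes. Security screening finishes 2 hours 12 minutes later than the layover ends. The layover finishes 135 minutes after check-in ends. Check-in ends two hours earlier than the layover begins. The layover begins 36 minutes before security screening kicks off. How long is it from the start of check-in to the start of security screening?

171 minutes

The layover starts at 13:30 − 36 min = 12:54.
Check-in ends at 12:54 − 120 min = 10:54.
The layover ends at 10:54 + 135 min = 13:09.
Security screening ends at 13:09 + 132 min = 15:21.
Check-in starts at 15:21 − 282 min = 10:39.
From 10:39 to 13:30 is 171 minutes.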